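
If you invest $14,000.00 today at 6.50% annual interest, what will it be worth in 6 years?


Future value formula: FV = PV × (1 + r)^t
FV = $14,000.00 × (1 + 0.065)^6
FV = $14,000.00 × 1.459142
FV = $20,427.99

FV = PV × (1 + r)^t = $20,427.99


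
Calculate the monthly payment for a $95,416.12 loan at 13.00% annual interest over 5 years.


Loan payment formula: PMT = PV × r / (1 − (1 + r)^(−n))
Monthly rate r = 0.13/12 ≈ 0.01083333, n = 60 months
Denominator: 1 − (1 + 0.13/12)^(−60) = 0.476126
PMT = $95,416.12 × (0.13/12) / 0.476126
PMT = $2,171.01 per month

PMT = PV × r / (1-(1+r)^(-n)) = $2,171.01/month


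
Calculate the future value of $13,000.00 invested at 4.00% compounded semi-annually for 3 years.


Compound interest formula: A = P(1 + r/n)^(nt)
A = $13,000.00 × (1 + 0.04/2)^(2 × 3)
Growth factor: (1 + 0.04/2)^6 = 1.126162
A = $13,000.00 × 1.126162
A = $14,640.11

A = P(1 + r/n)^(nt) = $14,640.11


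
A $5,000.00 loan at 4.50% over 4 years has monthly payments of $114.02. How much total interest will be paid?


Total paid over the life of the loan = PMT × n.
Total paid = $114.02 × 48 = $5,472.96
Total interest = total paid − principal = $5,472.96 − $5,000.00 = $472.96

Total interest = (PMT × n) - PV = $472.96


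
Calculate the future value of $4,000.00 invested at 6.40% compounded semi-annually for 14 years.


Compound interest formula: A = P(1 + r/n)^(nt)
A = $4,000.00 × (1 + 0.064/2)^(2 × 14)
Growth factor: (1 + 0.064/2)^28 = 2.415636
A = $4,000.00 × 2.415636
A = $9,662.54

A = P(1 + r/n)^(nt) = $9,662.54


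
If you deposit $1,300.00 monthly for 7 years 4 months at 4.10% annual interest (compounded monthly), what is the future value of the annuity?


Future value of an ordinary annuity: FV = PMT × ((1 + r)^n − 1) / r
Monthly rate r = 0.041/12 ≈ 0.00341667, n = 88
FV = $1,300.00 × ((1 + 0.041/12)^88 − 1) / (0.041/12)
FV = $1,300.00 × 102.458624
FV = $133,196.21

FV = PMT × ((1+r)^n - 1)/r = $133,196.21


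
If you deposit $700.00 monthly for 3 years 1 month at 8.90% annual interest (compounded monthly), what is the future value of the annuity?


Future value of an ordinary annuity: FV = PMT × ((1 + r)^n − 1) / r
Monthly rate r = 0.089/12 ≈ 0.00741667, n = 37
FV = $700.00 × ((1 + 0.089/12)^37 − 1) / (0.089/12)
FV = $700.00 × 42.395221
FV = $29,676.65

FV = PMT × ((1+r)^n - 1)/r = $29,676.65


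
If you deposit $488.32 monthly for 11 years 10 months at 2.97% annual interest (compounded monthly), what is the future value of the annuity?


Future value of an ordinary annuity: FV = PMT × ((1 + r)^n − 1) / r
Monthly rate r = 0.0297/12 = 0.002475, n = 142
FV = $488.32 × ((1 + 0.0297/12)^142 − 1) / (0.0297/12)
FV = $488.32 × 169.902936
FV = $82,967.00

FV = PMT × ((1+r)^n - 1)/r = $82,967.00


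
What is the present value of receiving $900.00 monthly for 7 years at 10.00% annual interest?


Present value of an ordinary annuity: PV = PMT × (1 − (1 + r)^(−n)) / r
Monthly rate r = 0.1/12 ≈ 0.00833333, n = 84
PV = $900.00 × (1 − (1 + 0.1/12)^(−84)) / (0.1/12)
PV = $900.00 × 60.236667
PV = $54,213.00

PV = PMT × (1-(1+r)^(-n))/r = $54,213.00


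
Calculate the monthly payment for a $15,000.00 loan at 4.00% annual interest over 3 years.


Loan payment formula: PMT = PV × r / (1 − (1 + r)^(−n))
Monthly rate r = 0.04/12 ≈ 0.00333333, n = 36 months
Denominator: 1 − (1 + 0.04/12)^(−36) = 0.112903
PMT = $15,000.00 × (0.04/12) / 0.112903
PMT = $442.86 per month

PMT = PV × r / (1-(1+r)^(-n)) = $442.86/month


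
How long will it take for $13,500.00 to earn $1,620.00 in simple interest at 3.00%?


Rearrange the simple interest formula for t:
I = P × r × t  ⇒  t = I / (P × r)
t = $1,620.00 / ($13,500.00 × 0.03)
t = 4

t = I/(P×r) = 4 years


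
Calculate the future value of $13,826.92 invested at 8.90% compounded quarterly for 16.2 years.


Compound interest formula: A = P(1 + r/n)^(nt)
A = $13,826.92 × (1 + 0.089/4)^(4 × 16.2)
Growth factor: (1 + 0.089/4)^64.8 = 4.161993
A = $13,826.92 × 4.161993
A = $57,547.54

A = P(1 + r/n)^(nt) = $57,547.54


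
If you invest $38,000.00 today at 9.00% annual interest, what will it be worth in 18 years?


Future value formula: FV = PV × (1 + r)^t
FV = $38,000.00 × (1 + 0.09)^18
FV = $38,000.00 × 4.7171204
FV = $179,250.58

FV = PV × (1 + r)^t = $179,250.58


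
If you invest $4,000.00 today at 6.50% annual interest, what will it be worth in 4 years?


Future value formula: FV = PV × (1 + r)^t
FV = $4,000.00 × (1 + 0.065)^4
FV = $4,000.00 × 1.2864664
FV = $5,145.87

FV = PV × (1 + r)^t = $5,145.87


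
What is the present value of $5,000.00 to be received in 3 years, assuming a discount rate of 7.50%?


Present value formula: PV = FV / (1 + r)^t
PV = $5,000.00 / (1 + 0.075)^3
PV = $5,000.00 / 1.242297
PV = $4,024.80

PV = FV / (1 + r)^t = $4,024.80


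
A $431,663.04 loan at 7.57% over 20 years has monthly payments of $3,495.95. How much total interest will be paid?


Total paid over the life of the loan = PMT × n.
Total paid = $3,495.95 × 240 = $839,028.00
Total interest = total paid − principal = $839,028.00 − $431,663.04 = $407,364.96

Total interest = (PMT × n) - PV = $407,364.96


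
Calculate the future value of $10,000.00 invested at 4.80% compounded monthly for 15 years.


Compound interest formula: A = P(1 + r/n)^(nt)
A = $10,000.00 × (1 + 0.048/12)^(12 × 15)
Growth factor: (1 + 0.048/12)^180 = 2.051485
A = $10,000.00 × 2.051485
A = $20,514.85

A = P(1 + r/n)^(nt) = $20,514.85


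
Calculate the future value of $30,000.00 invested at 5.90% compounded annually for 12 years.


Compound interest formula: A = P(1 + r/n)^(nt)
A = $30,000.00 × (1 + 0.059/1)^(1 × 12)
Growth factor: (1 + 0.059/1)^12 = 1.9895347
A = $30,000.00 × 1.9895347
A = $59,686.04

A = P(1 + r/n)^(nt) = $59,686.04


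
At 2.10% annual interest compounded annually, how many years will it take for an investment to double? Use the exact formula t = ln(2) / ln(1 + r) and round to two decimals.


Doubling condition: (1 + r)^t = 2
Take ln of both sides: t × ln(1 + r) = ln(2)
t = ln(2) / ln(1 + r)
t = 0.693147 / 0.020783
t = 33.35

t = ln(2) / ln(1 + r) = 33.35 years


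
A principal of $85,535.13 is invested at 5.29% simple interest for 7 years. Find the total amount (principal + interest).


Total amount formula: A = P(1 + rt) = P + P·r·t
Interest: I = P × r × t = $85,535.13 × 0.0529 × 7 = $31,673.66
A = P + I = $85,535.13 + $31,673.66 = $117,208.79

A = P + I = P(1 + rt) = $117,208.79


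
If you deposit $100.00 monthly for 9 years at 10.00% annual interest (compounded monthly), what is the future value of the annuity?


Future value of an ordinary annuity: FV = PMT × ((1 + r)^n − 1) / r
Monthly rate r = 0.1/12 ≈ 0.00833333, n = 108
FV = $100.00 × ((1 + 0.1/12)^108 − 1) / (0.1/12)
FV = $100.00 × 174.053713
FV = $17,405.37

FV = PMT × ((1+r)^n - 1)/r = $17,405.37


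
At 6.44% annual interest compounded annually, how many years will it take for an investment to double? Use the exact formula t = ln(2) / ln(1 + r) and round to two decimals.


Doubling condition: (1 + r)^t = 2
Take ln of both sides: t × ln(1 + r) = ln(2)
t = ln(2) / ln(1 + r)
t = 0.693147 / 0.062411
t = 11.11

t = ln(2) / ln(1 + r) = 11.11 years


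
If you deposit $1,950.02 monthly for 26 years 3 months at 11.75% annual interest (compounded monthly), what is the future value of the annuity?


Future value of an ordinary annuity: FV = PMT × ((1 + r)^n − 1) / r
Monthly rate r = 0.1175/12 ≈ 0.00979167, n = 315
FV = $1,950.02 × ((1 + 0.1175/12)^315 − 1) / (0.1175/12)
FV = $1,950.02 × 2096.5158536
FV = $4,088,247.84

FV = PMT × ((1+r)^n - 1)/r = $4,088,247.84


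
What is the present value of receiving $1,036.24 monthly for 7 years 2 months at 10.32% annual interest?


Present value of an ordinary annuity: PV = PMT × (1 − (1 + r)^(−n)) / r
Monthly rate r = 0.1032/12 = 0.0086, n = 86
PV = $1,036.24 × (1 − (1 + 0.1032/12)^(−86)) / (0.1032/12)
PV = $1,036.24 × 60.602732
PV = $62,798.98

PV = PMT × (1-(1+r)^(-n))/r = $62,798.98


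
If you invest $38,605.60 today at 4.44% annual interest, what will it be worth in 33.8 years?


Future value formula: FV = PV × (1 + r)^t
FV = $38,605.60 × (1 + 0.0444)^33.8
FV = $38,605.60 × 4.3421015
FV = $167,629.43

FV = PV × (1 + r)^t = $167,629.43


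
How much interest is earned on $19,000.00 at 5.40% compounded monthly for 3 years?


Compound interest earned = final amount − principal.
A = P(1 + r/n)^(nt) = $19,000.00 × (1 + 0.054/12)^(12 × 3) = $22,333.23
Interest = A − P = $22,333.23 − $19,000.00 = $3,333.23

Interest = A - P = $3,333.23


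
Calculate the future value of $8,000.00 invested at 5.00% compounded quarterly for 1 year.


Compound interest formula: A = P(1 + r/n)^(nt)
A = $8,000.00 × (1 + 0.05/4)^(4 × 1)
Growth factor: (1 + 0.05/4)^4 = 1.050945
A = $8,000.00 × 1.050945
A = $8,407.56

A = P(1 + r/n)^(nt) = $8,407.56


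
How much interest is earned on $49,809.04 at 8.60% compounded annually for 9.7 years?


Compound interest earned = final amount − principal.
A = P(1 + r/n)^(nt) = $49,809.04 × (1 + 0.086/1)^(1 × 9.7) = $110,881.09
Interest = A − P = $110,881.09 − $49,809.04 = $61,072.05

Interest = A - P = $61,072.05


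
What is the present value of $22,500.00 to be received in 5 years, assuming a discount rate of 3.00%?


Present value formula: PV = FV / (1 + r)^t
PV = $22,500.00 / (1 + 0.03)^5
PV = $22,500.00 / 1.159274
PV = $19,408.70

PV = FV / (1 + r)^t = $19,408.70


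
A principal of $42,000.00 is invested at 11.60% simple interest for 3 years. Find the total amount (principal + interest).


Total amount formula: A = P(1 + rt) = P + P·r·t
Interest: I = P × r × t = $42,000.00 × 0.116 × 3 = $14,616.00
A = P + I = $42,000.00 + $14,616.00 = $56,616.00

A = P + I = P(1 + rt) = $56,616.00


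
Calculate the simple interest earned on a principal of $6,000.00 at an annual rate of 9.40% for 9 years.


Simple interest formula: I = P × r × t
I = $6,000.00 × 0.094 × 9
I = $5,076.00

I = P × r × t = $5,076.00


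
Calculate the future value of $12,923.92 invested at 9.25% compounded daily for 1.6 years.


Compound interest formula: A = P(1 + r/n)^(nt)
A = $12,923.92 × (1 + 0.0925/365)^(365 × 1.6)
Growth factor: (1 + 0.0925/365)^584 = 1.159491
A = $12,923.92 × 1.159491
A = $14,985.17

A = P(1 + r/n)^(nt) = $14,985.17


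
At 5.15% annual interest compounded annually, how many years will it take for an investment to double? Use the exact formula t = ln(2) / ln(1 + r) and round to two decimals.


Doubling condition: (1 + r)^t = 2
Take ln of both sides: t × ln(1 + r) = ln(2)
t = ln(2) / ln(1 + r)
t = 0.693147 / 0.050218
t = 13.80

t = ln(2) / ln(1 + r) = 13.80 years


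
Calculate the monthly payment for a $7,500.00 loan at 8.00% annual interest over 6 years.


Loan payment formula: PMT = PV × r / (1 − (1 + r)^(−n))
Monthly rate r = 0.08/12 ≈ 0.00666667, n = 72 months
Denominator: 1 − (1 + 0.08/12)^(−72) = 0.380230
PMT = $7,500.00 × (0.08/12) / 0.380230
PMT = $131.50 per month

PMT = PV × r / (1-(1+r)^(-n)) = $131.50/month


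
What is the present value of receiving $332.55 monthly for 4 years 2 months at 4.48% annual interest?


Present value of an ordinary annuity: PV = PMT × (1 − (1 + r)^(−n)) / r
Monthly rate r = 0.0448/12 ≈ 0.00373333, n = 50
PV = $332.55 × (1 − (1 + 0.0448/12)^(−50)) / (0.0448/12)
PV = $332.55 × 45.533382
PV = $15,142.13

PV = PMT × (1-(1+r)^(-n))/r = $15,142.13


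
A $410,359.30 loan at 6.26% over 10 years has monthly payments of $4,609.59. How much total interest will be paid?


Total paid over the life of the loan = PMT × n.
Total paid = $4,609.59 × 120 = $553,150.80
Total interest = total paid − principal = $553,150.80 − $410,359.30 = $142,791.50

Total interest = (PMT × n) - PV = $142,791.50


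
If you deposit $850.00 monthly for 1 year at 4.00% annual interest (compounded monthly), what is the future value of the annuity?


Future value of an ordinary annuity: FV = PMT × ((1 + r)^n − 1) / r
Monthly rate r = 0.04/12 ≈ 0.00333333, n = 12
FV = $850.00 × ((1 + 0.04/12)^12 − 1) / (0.04/12)
FV = $850.00 × 12.222463
FV = $10,389.09

FV = PMT × ((1+r)^n - 1)/r = $10,389.09


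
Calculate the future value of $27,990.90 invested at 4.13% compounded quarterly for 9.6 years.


Compound interest formula: A = P(1 + r/n)^(nt)
A = $27,990.90 × (1 + 0.0413/4)^(4 × 9.6)
Growth factor: (1 + 0.0413/4)^38.4 = 1.483564
A = $27,990.90 × 1.483564
A = $41,526.29

A = P(1 + r/n)^(nt) = $41,526.29


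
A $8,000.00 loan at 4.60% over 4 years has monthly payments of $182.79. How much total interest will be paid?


Total paid over the life of the loan = PMT × n.
Total paid = $182.79 × 48 = $8,773.92
Total interest = total paid − principal = $8,773.92 − $8,000.00 = $773.92

Total interest = (PMT × n) - PV = $773.92


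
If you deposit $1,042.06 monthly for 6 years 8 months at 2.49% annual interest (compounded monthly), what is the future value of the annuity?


Future value of an ordinary annuity: FV = PMT × ((1 + r)^n − 1) / r
Monthly rate r = 0.0249/12 = 0.002075, n = 80
FV = $1,042.06 × ((1 + 0.0249/12)^80 − 1) / (0.0249/12)
FV = $1,042.06 × 86.925338
FV = $90,581.42

FV = PMT × ((1+r)^n - 1)/r = $90,581.42


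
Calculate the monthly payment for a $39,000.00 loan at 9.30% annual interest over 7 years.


Loan payment formula: PMT = PV × r / (1 − (1 + r)^(−n))
Monthly rate r = 0.093/12 = 0.00775, n = 84 months
Denominator: 1 − (1 + 0.093/12)^(−84) = 0.477166
PMT = $39,000.00 × (0.093/12) / 0.477166
PMT = $633.43 per month

PMT = PV × r / (1-(1+r)^(-n)) = $633.43/month


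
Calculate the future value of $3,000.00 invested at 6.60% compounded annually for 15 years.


Compound interest formula: A = P(1 + r/n)^(nt)
A = $3,000.00 × (1 + 0.066/1)^(1 × 15)
Growth factor: (1 + 0.066/1)^15 = 2.608303
A = $3,000.00 × 2.608303
A = $7,824.91

A = P(1 + r/n)^(nt) = $7,824.91


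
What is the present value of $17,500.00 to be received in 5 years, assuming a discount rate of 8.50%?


Present value formula: PV = FV / (1 + r)^t
PV = $17,500.00 / (1 + 0.085)^5
PV = $17,500.00 / 1.503657
PV = $11,638.29

PV = FV / (1 + r)^t = $11,638.29


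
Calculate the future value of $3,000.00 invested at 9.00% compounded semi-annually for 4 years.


Compound interest formula: A = P(1 + r/n)^(nt)
A = $3,000.00 × (1 + 0.09/2)^(2 × 4)
Growth factor: (1 + 0.09/2)^8 = 1.422101
A = $3,000.00 × 1.422101
A = $4,266.30

A = P(1 + r/n)^(nt) = $4,266.30


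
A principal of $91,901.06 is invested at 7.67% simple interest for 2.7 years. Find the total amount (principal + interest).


Total amount formula: A = P(1 + rt) = P + P·r·t
Interest: I = P × r × t = $91,901.06 × 0.0767 × 2.7 = $19,031.79
A = P + I = $91,901.06 + $19,031.79 = $110,932.85

A = P + I = P(1 + rt) = $110,932.85


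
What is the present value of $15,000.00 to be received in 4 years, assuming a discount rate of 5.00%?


Present value formula: PV = FV / (1 + r)^t
PV = $15,000.00 / (1 + 0.05)^4
PV = $15,000.00 / 1.215506
PV = $12,340.54

PV = FV / (1 + r)^t = $12,340.54


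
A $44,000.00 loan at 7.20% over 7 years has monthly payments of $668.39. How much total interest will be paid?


Total paid over the life of the loan = PMT × n.
Total paid = $668.39 × 84 = $56,144.76
Total interest = total paid − principal = $56,144.76 − $44,000.00 = $12,144.76

Total interest = (PMT × n) - PV = $12,144.76


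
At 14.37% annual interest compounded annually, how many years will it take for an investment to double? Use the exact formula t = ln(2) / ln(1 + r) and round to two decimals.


Doubling condition: (1 + r)^t = 2
Take ln of both sides: t × ln(1 + r) = ln(2)
t = ln(2) / ln(1 + r)
t = 0.693147 / 0.134269
t = 5.16

t = ln(2) / ln(1 + r) = 5.16 years


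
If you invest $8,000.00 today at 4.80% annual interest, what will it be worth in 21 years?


Future value formula: FV = PV × (1 + r)^t
FV = $8,000.00 × (1 + 0.048)^21
FV = $8,000.00 × 2.676621
FV = $21,412.97

FV = PV × (1 + r)^t = $21,412.97


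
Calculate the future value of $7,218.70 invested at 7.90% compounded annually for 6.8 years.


Compound interest formula: A = P(1 + r/n)^(nt)
A = $7,218.70 × (1 + 0.079/1)^(1 × 6.8)
Growth factor: (1 + 0.079/1)^6.8 = 1.6770493
A = $7,218.70 × 1.6770493
A = $12,106.12

A = P(1 + r/n)^(nt) = $12,106.12


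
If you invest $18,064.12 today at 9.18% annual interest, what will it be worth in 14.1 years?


Future value formula: FV = PV × (1 + r)^t
FV = $18,064.12 × (1 + 0.0918)^14.1
FV = $18,064.12 × 3.44998787
FV = $62,320.99

FV = PV × (1 + r)^t = $62,320.99


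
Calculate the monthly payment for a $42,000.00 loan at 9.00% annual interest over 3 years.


Loan payment formula: PMT = PV × r / (1 − (1 + r)^(−n))
Monthly rate r = 0.09/12 = 0.0075, n = 36 months
Denominator: 1 − (1 + 0.09/12)^(−36) = 0.235851
PMT = $42,000.00 × (0.09/12) / 0.235851
PMT = $1,335.59 per month

PMT = PV × r / (1-(1+r)^(-n)) = $1,335.59/month


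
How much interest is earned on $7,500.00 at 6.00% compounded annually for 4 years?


Compound interest earned = final amount − principal.
A = P(1 + r/n)^(nt) = $7,500.00 × (1 + 0.06/1)^(1 × 4) = $9,468.58
Interest = A − P = $9,468.58 − $7,500.00 = $1,968.58

Interest = A - P = $1,968.58


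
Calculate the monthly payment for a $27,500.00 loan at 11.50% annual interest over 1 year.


Loan payment formula: PMT = PV × r / (1 − (1 + r)^(−n))
Monthly rate r = 0.115/12 ≈ 0.00958333, n = 12 months
Denominator: 1 − (1 + 0.115/12)^(−12) = 0.108146
PMT = $27,500.00 × (0.115/12) / 0.108146
PMT = $2,436.91 per month

PMT = PV × r / (1-(1+r)^(-n)) = $2,436.91/month


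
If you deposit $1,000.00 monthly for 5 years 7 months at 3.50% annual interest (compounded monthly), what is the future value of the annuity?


Future value of an ordinary annuity: FV = PMT × ((1 + r)^n − 1) / r
Monthly rate r = 0.035/12 ≈ 0.00291667, n = 67
FV = $1,000.00 × ((1 + 0.035/12)^67 − 1) / (0.035/12)
FV = $1,000.00 × 73.876014
FV = $73,876.01

FV = PMT × ((1+r)^n - 1)/r = $73,876.01


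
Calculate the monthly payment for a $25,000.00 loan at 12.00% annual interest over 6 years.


Loan payment formula: PMT = PV × r / (1 − (1 + r)^(−n))
Monthly rate r = 0.12/12 = 0.01, n = 72 months
Denominator: 1 − (1 + 0.12/12)^(−72) = 0.511504
PMT = $25,000.00 × (0.12/12) / 0.511504
PMT = $488.75 per month

PMT = PV × r / (1-(1+r)^(-n)) = $488.75/month


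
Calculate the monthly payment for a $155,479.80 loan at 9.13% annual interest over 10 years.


Loan payment formula: PMT = PV × r / (1 − (1 + r)^(−n))
Monthly rate r = 0.0913/12 ≈ 0.00760833, n = 120 months
Denominator: 1 − (1 + 0.0913/12)^(−120) = 0.597292
PMT = $155,479.80 × (0.0913/12) / 0.597292
PMT = $1,980.51 per month

PMT = PV × r / (1-(1+r)^(-n)) = $1,980.51/month


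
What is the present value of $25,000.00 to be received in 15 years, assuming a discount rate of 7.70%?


Present value formula: PV = FV / (1 + r)^t
PV = $25,000.00 / (1 + 0.077)^15
PV = $25,000.00 / 3.042535
PV = $8,216.83

PV = FV / (1 + r)^t = $8,216.83


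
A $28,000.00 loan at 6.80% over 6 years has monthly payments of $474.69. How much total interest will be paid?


Total paid over the life of the loan = PMT × n.
Total paid = $474.69 × 72 = $34,177.68
Total interest = total paid − principal = $34,177.68 − $28,000.00 = $6,177.68

Total interest = (PMT × n) - PV = $6,177.68


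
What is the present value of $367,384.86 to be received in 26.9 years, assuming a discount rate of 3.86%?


Present value formula: PV = FV / (1 + r)^t
PV = $367,384.86 / (1 + 0.0386)^26.9
PV = $367,384.86 / 2.7698724
PV = $132,636.02

PV = FV / (1 + r)^t = $132,636.02


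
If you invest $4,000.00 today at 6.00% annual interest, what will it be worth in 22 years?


Future value formula: FV = PV × (1 + r)^t
FV = $4,000.00 × (1 + 0.06)^22
FV = $4,000.00 × 3.603537
FV = $14,414.15

FV = PV × (1 + r)^t = $14,414.15


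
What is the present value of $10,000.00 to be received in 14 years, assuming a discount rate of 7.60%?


Present value formula: PV = FV / (1 + r)^t
PV = $10,000.00 / (1 + 0.076)^14
PV = $10,000.00 / 2.788507
PV = $3,586.15

PV = FV / (1 + r)^t = $3,586.15


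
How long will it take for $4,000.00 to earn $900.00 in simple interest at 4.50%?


Rearrange the simple interest formula for t:
I = P × r × t  ⇒  t = I / (P × r)
t = $900.00 / ($4,000.00 × 0.045)
t = 5

t = I/(P×r) = 5 years


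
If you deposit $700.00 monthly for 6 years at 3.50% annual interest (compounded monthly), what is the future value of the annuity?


Future value of an ordinary annuity: FV = PMT × ((1 + r)^n − 1) / r
Monthly rate r = 0.035/12 ≈ 0.00291667, n = 72
FV = $700.00 × ((1 + 0.035/12)^72 − 1) / (0.035/12)
FV = $700.00 × 79.988927
FV = $55,992.25

FV = PMT × ((1+r)^n - 1)/r = $55,992.25


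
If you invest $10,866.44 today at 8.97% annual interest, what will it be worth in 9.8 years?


Future value formula: FV = PV × (1 + r)^t
FV = $10,866.44 × (1 + 0.0897)^9.8
FV = $10,866.44 × 2.320642
FV = $25,217.12

FV = PV × (1 + r)^t = $25,217.12


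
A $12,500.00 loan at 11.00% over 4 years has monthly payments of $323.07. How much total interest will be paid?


Total paid over the life of the loan = PMT × n.
Total paid = $323.07 × 48 = $15,507.36
Total interest = total paid − principal = $15,507.36 − $12,500.00 = $3,007.36

Total interest = (PMT × n) - PV = $3,007.36


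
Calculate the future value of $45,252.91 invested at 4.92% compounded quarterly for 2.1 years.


Compound interest formula: A = P(1 + r/n)^(nt)
A = $45,252.91 × (1 + 0.0492/4)^(4 × 2.1)
Growth factor: (1 + 0.0492/4)^8.4 = 1.1081475
A = $45,252.91 × 1.1081475
A = $50,146.90

A = P(1 + r/n)^(nt) = $50,146.90


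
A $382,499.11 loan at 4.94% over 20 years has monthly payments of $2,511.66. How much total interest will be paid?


Total paid over the life of the loan = PMT × n.
Total paid = $2,511.66 × 240 = $602,798.40
Total interest = total paid − principal = $602,798.40 − $382,499.11 = $220,299.29

Total interest = (PMT × n) - PV = $220,299.29


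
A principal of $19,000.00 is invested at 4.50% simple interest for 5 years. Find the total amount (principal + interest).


Total amount formula: A = P(1 + rt) = P + P·r·t
Interest: I = P × r × t = $19,000.00 × 0.045 × 5 = $4,275.00
A = P + I = $19,000.00 + $4,275.00 = $23,275.00

A = P + I = P(1 + rt) = $23,275.00


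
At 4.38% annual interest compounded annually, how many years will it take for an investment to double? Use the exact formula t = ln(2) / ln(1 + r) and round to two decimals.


Doubling condition: (1 + r)^t = 2
Take ln of both sides: t × ln(1 + r) = ln(2)
t = ln(2) / ln(1 + r)
t = 0.693147 / 0.042868
t = 16.17

t = ln(2) / ln(1 + r) = 16.17 years


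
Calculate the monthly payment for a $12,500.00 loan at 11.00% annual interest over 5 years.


Loan payment formula: PMT = PV × r / (1 − (1 + r)^(−n))
Monthly rate r = 0.11/12 ≈ 0.00916667, n = 60 months
Denominator: 1 − (1 + 0.11/12)^(−60) = 0.421603
PMT = $12,500.00 × (0.11/12) / 0.421603
PMT = $271.78 per month

PMT = PV × r / (1-(1+r)^(-n)) = $271.78/month


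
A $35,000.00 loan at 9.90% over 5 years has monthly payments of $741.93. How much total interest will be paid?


Total paid over the life of the loan = PMT × n.
Total paid = $741.93 × 60 = $44,515.80
Total interest = total paid − principal = $44,515.80 − $35,000.00 = $9,515.80

Total interest = (PMT × n) - PV = $9,515.80


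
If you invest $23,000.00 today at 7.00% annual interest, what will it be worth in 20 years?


Future value formula: FV = PV × (1 + r)^t
FV = $23,000.00 × (1 + 0.07)^20
FV = $23,000.00 × 3.8696845
FV = $89,002.74

FV = PV × (1 + r)^t = $89,002.74


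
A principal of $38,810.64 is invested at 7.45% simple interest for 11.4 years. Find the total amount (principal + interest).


Total amount formula: A = P(1 + rt) = P + P·r·t
Interest: I = P × r × t = $38,810.64 × 0.0745 × 11.4 = $32,961.88
A = P + I = $38,810.64 + $32,961.88 = $71,772.52

A = P + I = P(1 + rt) = $71,772.52


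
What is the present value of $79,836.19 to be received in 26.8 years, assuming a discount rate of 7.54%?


Present value formula: PV = FV / (1 + r)^t
PV = $79,836.19 / (1 + 0.0754)^26.8
PV = $79,836.19 / 7.015795
PV = $11,379.49

PV = FV / (1 + r)^t = $11,379.49


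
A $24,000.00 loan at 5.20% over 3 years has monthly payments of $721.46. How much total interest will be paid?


Total paid over the life of the loan = PMT × n.
Total paid = $721.46 × 36 = $25,972.56
Total interest = total paid − principal = $25,972.56 − $24,000.00 = $1,972.56

Total interest = (PMT × n) - PV = $1,972.56


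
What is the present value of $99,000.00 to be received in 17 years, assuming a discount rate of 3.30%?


Present value formula: PV = FV / (1 + r)^t
PV = $99,000.00 / (1 + 0.033)^17
PV = $99,000.00 / 1.7366227
PV = $57,007.20

PV = FV / (1 + r)^t = $57,007.20


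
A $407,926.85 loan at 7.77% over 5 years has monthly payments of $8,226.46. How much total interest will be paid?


Total paid over the life of the loan = PMT × n.
Total paid = $8,226.46 × 60 = $493,587.60
Total interest = total paid − principal = $493,587.60 − $407,926.85 = $85,660.75

Total interest = (PMT × n) - PV = $85,660.75


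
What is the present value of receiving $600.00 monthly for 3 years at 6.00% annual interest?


Present value of an ordinary annuity: PV = PMT × (1 − (1 + r)^(−n)) / r
Monthly rate r = 0.06/12 = 0.005, n = 36
PV = $600.00 × (1 − (1 + 0.06/12)^(−36)) / (0.06/12)
PV = $600.00 × 32.871016
PV = $19,722.61

PV = PMT × (1-(1+r)^(-n))/r = $19,722.61


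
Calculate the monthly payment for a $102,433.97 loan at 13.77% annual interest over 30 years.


Loan payment formula: PMT = PV × r / (1 − (1 + r)^(−n))
Monthly rate r = 0.1377/12 = 0.011475, n = 360 months
Denominator: 1 − (1 + 0.1377/12)^(−360) = 0.983551
PMT = $102,433.97 × (0.1377/12) / 0.983551
PMT = $1,195.09 per month

PMT = PV × r / (1-(1+r)^(-n)) = $1,195.09/month


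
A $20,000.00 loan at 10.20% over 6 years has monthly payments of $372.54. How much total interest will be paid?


Total paid over the life of the loan = PMT × n.
Total paid = $372.54 × 72 = $26,822.88
Total interest = total paid − principal = $26,822.88 − $20,000.00 = $6,822.88

Total interest = (PMT × n) - PV = $6,822.88


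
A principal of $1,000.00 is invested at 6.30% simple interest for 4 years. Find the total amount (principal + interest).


Total amount formula: A = P(1 + rt) = P + P·r·t
Interest: I = P × r × t = $1,000.00 × 0.063 × 4 = $252.00
A = P + I = $1,000.00 + $252.00 = $1,252.00

A = P + I = P(1 + rt) = $1,252.00


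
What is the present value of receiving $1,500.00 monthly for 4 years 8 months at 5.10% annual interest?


Present value of an ordinary annuity: PV = PMT × (1 − (1 + r)^(−n)) / r
Monthly rate r = 0.051/12 = 0.00425, n = 56
PV = $1,500.00 × (1 − (1 + 0.051/12)^(−56)) / (0.051/12)
PV = $1,500.00 × 49.741106
PV = $74,611.66

PV = PMT × (1-(1+r)^(-n))/r = $74,611.66


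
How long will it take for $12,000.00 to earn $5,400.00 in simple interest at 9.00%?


Rearrange the simple interest formula for t:
I = P × r × t  ⇒  t = I / (P × r)
t = $5,400.00 / ($12,000.00 × 0.09)
t = 5

t = I/(P×r) = 5 years


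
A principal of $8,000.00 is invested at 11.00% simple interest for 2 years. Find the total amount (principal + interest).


Total amount formula: A = P(1 + rt) = P + P·r·t
Interest: I = P × r × t = $8,000.00 × 0.11 × 2 = $1,760.00
A = P + I = $8,000.00 + $1,760.00 = $9,760.00

A = P + I = P(1 + rt) = $9,760.00


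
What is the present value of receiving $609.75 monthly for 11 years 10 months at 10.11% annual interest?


Present value of an ordinary annuity: PV = PMT × (1 − (1 + r)^(−n)) / r
Monthly rate r = 0.1011/12 = 0.008425, n = 142
PV = $609.75 × (1 − (1 + 0.1011/12)^(−142)) / (0.1011/12)
PV = $609.75 × 82.633313
PV = $50,385.66

PV = PMT × (1-(1+r)^(-n))/r = $50,385.66


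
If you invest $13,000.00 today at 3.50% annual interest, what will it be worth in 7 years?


Future value formula: FV = PV × (1 + r)^t
FV = $13,000.00 × (1 + 0.035)^7
FV = $13,000.00 × 1.272279
FV = $16,539.63

FV = PV × (1 + r)^t = $16,539.63


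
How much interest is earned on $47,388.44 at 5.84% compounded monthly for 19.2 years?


Compound interest earned = final amount − principal.
A = P(1 + r/n)^(nt) = $47,388.44 × (1 + 0.0584/12)^(12 × 19.2) = $145,029.72
Interest = A − P = $145,029.72 − $47,388.44 = $97,641.28

Interest = A - P = $97,641.28


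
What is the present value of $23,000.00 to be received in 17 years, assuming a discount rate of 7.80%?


Present value formula: PV = FV / (1 + r)^t
PV = $23,000.00 / (1 + 0.078)^17
PV = $23,000.00 / 3.585246
PV = $6,415.18

PV = FV / (1 + r)^t = $6,415.18


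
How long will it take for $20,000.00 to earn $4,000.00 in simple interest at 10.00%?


Rearrange the simple interest formula for t:
I = P × r × t  ⇒  t = I / (P × r)
t = $4,000.00 / ($20,000.00 × 0.1)
t = 2

t = I/(P×r) = 2 years


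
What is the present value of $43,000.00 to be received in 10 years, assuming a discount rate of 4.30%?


Present value formula: PV = FV / (1 + r)^t
PV = $43,000.00 / (1 + 0.043)^10
PV = $43,000.00 / 1.5235022
PV = $28,224.44

PV = FV / (1 + r)^t = $28,224.44


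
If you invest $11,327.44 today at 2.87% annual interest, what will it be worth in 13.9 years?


Future value formula: FV = PV × (1 + r)^t
FV = $11,327.44 × (1 + 0.0287)^13.9
FV = $11,327.44 × 1.4818815
FV = $16,785.92

FV = PV × (1 + r)^t = $16,785.92


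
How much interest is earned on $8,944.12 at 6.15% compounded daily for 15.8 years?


Compound interest earned = final amount − principal.
A = P(1 + r/n)^(nt) = $8,944.12 × (1 + 0.0615/365)^(365 × 15.8) = $23,632.30
Interest = A − P = $23,632.30 − $8,944.12 = $14,688.18

Interest = A - P = $14,688.18


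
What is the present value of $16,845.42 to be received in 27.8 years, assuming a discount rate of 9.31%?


Present value formula: PV = FV / (1 + r)^t
PV = $16,845.42 / (1 + 0.0931)^27.8
PV = $16,845.42 / 11.878048
PV = $1,418.20

PV = FV / (1 + r)^t = $1,418.20


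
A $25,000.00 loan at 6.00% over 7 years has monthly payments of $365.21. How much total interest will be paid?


Total paid over the life of the loan = PMT × n.
Total paid = $365.21 × 84 = $30,677.64
Total interest = total paid − principal = $30,677.64 − $25,000.00 = $5,677.64

Total interest = (PMT × n) - PV = $5,677.64


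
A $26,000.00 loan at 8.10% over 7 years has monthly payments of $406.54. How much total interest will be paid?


Total paid over the life of the loan = PMT × n.
Total paid = $406.54 × 84 = $34,149.36
Total interest = total paid − principal = $34,149.36 − $26,000.00 = $8,149.36

Total interest = (PMT × n) - PV = $8,149.36


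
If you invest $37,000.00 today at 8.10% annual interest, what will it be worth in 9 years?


Future value formula: FV = PV × (1 + r)^t
FV = $37,000.00 × (1 + 0.081)^9
FV = $37,000.00 × 2.0157248
FV = $74,581.82

FV = PV × (1 + r)^t = $74,581.82


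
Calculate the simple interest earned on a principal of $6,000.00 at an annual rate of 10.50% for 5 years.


Simple interest formula: I = P × r × t
I = $6,000.00 × 0.105 × 5
I = $3,150.00

I = P × r × t = $3,150.00


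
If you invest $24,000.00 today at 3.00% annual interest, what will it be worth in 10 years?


Future value formula: FV = PV × (1 + r)^t
FV = $24,000.00 × (1 + 0.03)^10
FV = $24,000.00 × 1.3439164
FV = $32,253.99

FV = PV × (1 + r)^t = $32,253.99


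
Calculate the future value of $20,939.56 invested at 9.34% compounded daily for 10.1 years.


Compound interest formula: A = P(1 + r/n)^(nt)
A = $20,939.56 × (1 + 0.0934/365)^(365 × 10.1)
Growth factor: (1 + 0.0934/365)^3686.5 = 2.568236
A = $20,939.56 × 2.568236
A = $53,777.73

A = P(1 + r/n)^(nt) = $53,777.73


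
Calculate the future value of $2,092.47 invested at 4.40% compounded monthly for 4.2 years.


Compound interest formula: A = P(1 + r/n)^(nt)
A = $2,092.47 × (1 + 0.044/12)^(12 × 4.2)
Growth factor: (1 + 0.044/12)^50.4 = 1.202571
A = $2,092.47 × 1.202571
A = $2,516.34

A = P(1 + r/n)^(nt) = $2,516.34


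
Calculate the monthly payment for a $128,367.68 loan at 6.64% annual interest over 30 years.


Loan payment formula: PMT = PV × r / (1 − (1 + r)^(−n))
Monthly rate r = 0.0664/12 ≈ 0.00553333, n = 360 months
Denominator: 1 − (1 + 0.0664/12)^(−360) = 0.862827
PMT = $128,367.68 × (0.0664/12) / 0.862827
PMT = $823.23 per month

PMT = PV × r / (1-(1+r)^(-n)) = $823.23/month


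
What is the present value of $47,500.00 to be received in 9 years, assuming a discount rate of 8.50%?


Present value formula: PV = FV / (1 + r)^t
PV = $47,500.00 / (1 + 0.085)^9
PV = $47,500.00 / 2.083856
PV = $22,794.28

PV = FV / (1 + r)^t = $22,794.28


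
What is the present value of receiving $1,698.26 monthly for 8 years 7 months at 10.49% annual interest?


Present value of an ordinary annuity: PV = PMT × (1 − (1 + r)^(−n)) / r
Monthly rate r = 0.1049/12 ≈ 0.00874167, n = 103
PV = $1,698.26 × (1 − (1 + 0.1049/12)^(−103)) / (0.1049/12)
PV = $1,698.26 × 67.721214
PV = $115,008.23

PV = PMT × (1-(1+r)^(-n))/r = $115,008.23


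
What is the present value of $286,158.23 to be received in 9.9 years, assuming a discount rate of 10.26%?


Present value formula: PV = FV / (1 + r)^t
PV = $286,158.23 / (1 + 0.1026)^9.9
PV = $286,158.23 / 2.629893
PV = $108,809.84

PV = FV / (1 + r)^t = $108,809.84


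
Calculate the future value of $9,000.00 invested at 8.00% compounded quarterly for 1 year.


Compound interest formula: A = P(1 + r/n)^(nt)
A = $9,000.00 × (1 + 0.08/4)^(4 × 1)
Growth factor: (1 + 0.08/4)^4 = 1.082432
A = $9,000.00 × 1.082432
A = $9,741.89

A = P(1 + r/n)^(nt) = $9,741.89


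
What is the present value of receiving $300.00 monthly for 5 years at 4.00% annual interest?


Present value of an ordinary annuity: PV = PMT × (1 − (1 + r)^(−n)) / r
Monthly rate r = 0.04/12 ≈ 0.00333333, n = 60
PV = $300.00 × (1 − (1 + 0.04/12)^(−60)) / (0.04/12)
PV = $300.00 × 54.299069
PV = $16,289.72

PV = PMT × (1-(1+r)^(-n))/r = $16,289.72


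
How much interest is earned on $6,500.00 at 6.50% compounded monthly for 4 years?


Compound interest earned = final amount − principal.
A = P(1 + r/n)^(nt) = $6,500.00 × (1 + 0.065/12)^(12 × 4) = $8,424.13
Interest = A − P = $8,424.13 − $6,500.00 = $1,924.13

Interest = A - P = $1,924.13


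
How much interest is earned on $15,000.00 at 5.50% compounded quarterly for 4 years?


Compound interest earned = final amount − principal.
A = P(1 + r/n)^(nt) = $15,000.00 × (1 + 0.055/4)^(4 × 4) = $18,663.16
Interest = A − P = $18,663.16 − $15,000.00 = $3,663.16

Interest = A - P = $3,663.16


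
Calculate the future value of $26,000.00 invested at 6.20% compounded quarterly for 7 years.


Compound interest formula: A = P(1 + r/n)^(nt)
A = $26,000.00 × (1 + 0.062/4)^(4 × 7)
Growth factor: (1 + 0.062/4)^28 = 1.5382891
A = $26,000.00 × 1.5382891
A = $39,995.52

A = P(1 + r/n)^(nt) = $39,995.52


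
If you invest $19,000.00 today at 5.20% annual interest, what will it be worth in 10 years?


Future value formula: FV = PV × (1 + r)^t
FV = $19,000.00 × (1 + 0.052)^10
FV = $19,000.00 × 1.6601885
FV = $31,543.58

FV = PV × (1 + r)^t = $31,543.58


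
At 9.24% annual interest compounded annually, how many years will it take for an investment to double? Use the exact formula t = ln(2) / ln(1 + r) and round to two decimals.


Doubling condition: (1 + r)^t = 2
Take ln of both sides: t × ln(1 + r) = ln(2)
t = ln(2) / ln(1 + r)
t = 0.693147 / 0.088377
t = 7.84

t = ln(2) / ln(1 + r) = 7.84 years


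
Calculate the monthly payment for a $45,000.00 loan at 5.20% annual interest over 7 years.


Loan payment formula: PMT = PV × r / (1 − (1 + r)^(−n))
Monthly rate r = 0.052/12 ≈ 0.00433333, n = 84 months
Denominator: 1 − (1 + 0.052/12)^(−84) = 0.304562
PMT = $45,000.00 × (0.052/12) / 0.304562
PMT = $640.26 per month

PMT = PV × r / (1-(1+r)^(-n)) = $640.26/month


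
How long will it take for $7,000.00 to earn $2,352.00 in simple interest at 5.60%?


Rearrange the simple interest formula for t:
I = P × r × t  ⇒  t = I / (P × r)
t = $2,352.00 / ($7,000.00 × 0.056)
t = 6

t = I/(P×r) = 6 years


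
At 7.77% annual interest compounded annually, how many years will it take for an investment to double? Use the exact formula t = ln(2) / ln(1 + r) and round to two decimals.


Doubling condition: (1 + r)^t = 2
Take ln of both sides: t × ln(1 + r) = ln(2)
t = ln(2) / ln(1 + r)
t = 0.693147 / 0.074829
t = 9.26

t = ln(2) / ln(1 + r) = 9.26 years


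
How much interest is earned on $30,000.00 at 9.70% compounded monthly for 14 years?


Compound interest earned = final amount − principal.
A = P(1 + r/n)^(nt) = $30,000.00 × (1 + 0.097/12)^(12 × 14) = $116,017.17
Interest = A − P = $116,017.17 − $30,000.00 = $86,017.17

Interest = A - P = $86,017.17


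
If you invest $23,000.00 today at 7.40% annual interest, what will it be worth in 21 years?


Future value formula: FV = PV × (1 + r)^t
FV = $23,000.00 × (1 + 0.074)^21
FV = $23,000.00 × 4.478060
FV = $102,995.38

FV = PV × (1 + r)^t = $102,995.38


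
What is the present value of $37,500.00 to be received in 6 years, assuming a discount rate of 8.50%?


Present value formula: PV = FV / (1 + r)^t
PV = $37,500.00 / (1 + 0.085)^6
PV = $37,500.00 / 1.6314675
PV = $22,985.44

PV = FV / (1 + r)^t = $22,985.44


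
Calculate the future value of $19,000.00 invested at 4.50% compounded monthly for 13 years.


Compound interest formula: A = P(1 + r/n)^(nt)
A = $19,000.00 × (1 + 0.045/12)^(12 × 13)
Growth factor: (1 + 0.045/12)^156 = 1.793028
A = $19,000.00 × 1.793028
A = $34,067.53

A = P(1 + r/n)^(nt) = $34,067.53


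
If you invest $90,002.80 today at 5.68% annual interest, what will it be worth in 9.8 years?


Future value formula: FV = PV × (1 + r)^t
FV = $90,002.80 × (1 + 0.0568)^9.8
FV = $90,002.80 × 1.7184207
FV = $154,662.67

FV = PV × (1 + r)^t = $154,662.67


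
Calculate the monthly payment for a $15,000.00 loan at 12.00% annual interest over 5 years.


Loan payment formula: PMT = PV × r / (1 − (1 + r)^(−n))
Monthly rate r = 0.12/12 = 0.01, n = 60 months
Denominator: 1 − (1 + 0.12/12)^(−60) = 0.449550
PMT = $15,000.00 × (0.12/12) / 0.449550
PMT = $333.67 per month

PMT = PV × r / (1-(1+r)^(-n)) = $333.67/month


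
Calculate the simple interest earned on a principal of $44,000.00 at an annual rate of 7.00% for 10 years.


Simple interest formula: I = P × r × t
I = $44,000.00 × 0.07 × 10
I = $30,800.00

I = P × r × t = $30,800.00


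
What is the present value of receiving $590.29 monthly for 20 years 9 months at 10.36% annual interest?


Present value of an ordinary annuity: PV = PMT × (1 − (1 + r)^(−n)) / r
Monthly rate r = 0.1036/12 ≈ 0.00863333, n = 249
PV = $590.29 × (1 − (1 + 0.1036/12)^(−249)) / (0.1036/12)
PV = $590.29 × 102.208593
PV = $60,332.71

PV = PMT × (1-(1+r)^(-n))/r = $60,332.71


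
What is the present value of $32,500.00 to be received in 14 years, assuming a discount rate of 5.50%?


Present value formula: PV = FV / (1 + r)^t
PV = $32,500.00 / (1 + 0.055)^14
PV = $32,500.00 / 2.1160915
PV = $15,358.50

PV = FV / (1 + r)^t = $15,358.50
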